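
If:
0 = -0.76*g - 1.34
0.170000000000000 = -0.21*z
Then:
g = -1.76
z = -0.81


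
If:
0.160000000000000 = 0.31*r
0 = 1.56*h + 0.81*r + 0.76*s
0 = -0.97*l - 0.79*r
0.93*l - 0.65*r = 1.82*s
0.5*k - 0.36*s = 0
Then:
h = -0.07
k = -0.29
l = -0.42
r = 0.52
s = -0.40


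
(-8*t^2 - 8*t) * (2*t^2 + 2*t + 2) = -16*t^4 - 32*t^3 - 32*t^2 - 16*t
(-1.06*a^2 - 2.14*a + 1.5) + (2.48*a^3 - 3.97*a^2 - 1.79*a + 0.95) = 2.48*a^3 - 5.03*a^2 - 3.93*a + 2.45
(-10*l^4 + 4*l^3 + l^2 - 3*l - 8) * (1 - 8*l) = 80*l^5 - 42*l^4 - 4*l^3 + 25*l^2 + 61*l - 8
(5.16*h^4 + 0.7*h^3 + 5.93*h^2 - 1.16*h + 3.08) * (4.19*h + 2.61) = 21.6204*h^5 + 16.4006*h^4 + 26.6737*h^3 + 10.6169*h^2 + 9.8776*h + 8.0388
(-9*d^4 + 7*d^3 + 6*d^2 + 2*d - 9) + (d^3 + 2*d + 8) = -9*d^4 + 8*d^3 + 6*d^2 + 4*d - 1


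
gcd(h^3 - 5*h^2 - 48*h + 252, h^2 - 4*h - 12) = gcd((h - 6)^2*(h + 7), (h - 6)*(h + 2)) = h - 6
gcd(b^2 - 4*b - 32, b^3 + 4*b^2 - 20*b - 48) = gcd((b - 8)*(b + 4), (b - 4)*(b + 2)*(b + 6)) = 1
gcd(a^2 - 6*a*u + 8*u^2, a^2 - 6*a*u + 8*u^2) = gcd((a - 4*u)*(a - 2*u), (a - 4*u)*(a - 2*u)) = a^2 - 6*a*u + 8*u^2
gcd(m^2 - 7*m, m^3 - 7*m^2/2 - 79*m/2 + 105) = m - 7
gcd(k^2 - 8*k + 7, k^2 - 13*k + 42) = k - 7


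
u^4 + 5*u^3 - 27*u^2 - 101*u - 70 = (u - 5)*(u + 1)*(u + 2)*(u + 7)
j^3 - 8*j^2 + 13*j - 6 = (j - 6)*(j - 1)^2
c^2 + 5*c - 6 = (c - 1)*(c + 6)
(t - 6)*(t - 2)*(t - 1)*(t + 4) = t^4 - 5*t^3 - 16*t^2 + 68*t - 48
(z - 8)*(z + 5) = z^2 - 3*z - 40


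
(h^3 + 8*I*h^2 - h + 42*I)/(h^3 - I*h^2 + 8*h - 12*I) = (h + 7*I)/(h - 2*I)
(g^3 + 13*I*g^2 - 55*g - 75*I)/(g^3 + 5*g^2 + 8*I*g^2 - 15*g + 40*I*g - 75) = (g + 5*I)/(g + 5)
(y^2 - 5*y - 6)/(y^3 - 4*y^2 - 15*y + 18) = (y + 1)/(y^2 + 2*y - 3)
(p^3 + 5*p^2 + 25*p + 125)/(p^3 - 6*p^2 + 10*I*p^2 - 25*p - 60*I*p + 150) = (p^2 + 5*p*(1 - I) - 25*I)/(p^2 + p*(-6 + 5*I) - 30*I)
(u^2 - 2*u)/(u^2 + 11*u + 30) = u*(u - 2)/(u^2 + 11*u + 30)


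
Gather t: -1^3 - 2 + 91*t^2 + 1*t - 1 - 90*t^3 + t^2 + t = -90*t^3 + 92*t^2 + 2*t - 4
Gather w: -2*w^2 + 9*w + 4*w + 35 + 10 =-2*w^2 + 13*w + 45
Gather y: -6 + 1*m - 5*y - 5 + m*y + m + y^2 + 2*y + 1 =2*m + y^2 + y*(m - 3) - 10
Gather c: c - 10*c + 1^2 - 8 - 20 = -9*c - 27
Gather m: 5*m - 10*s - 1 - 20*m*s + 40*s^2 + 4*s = m*(5 - 20*s) + 40*s^2 - 6*s - 1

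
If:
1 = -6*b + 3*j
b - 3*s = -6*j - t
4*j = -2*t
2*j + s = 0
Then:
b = -10/63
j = 1/63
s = -2/63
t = -2/63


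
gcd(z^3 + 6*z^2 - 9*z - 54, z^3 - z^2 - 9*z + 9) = z^2 - 9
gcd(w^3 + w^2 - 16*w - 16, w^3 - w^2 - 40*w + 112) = w - 4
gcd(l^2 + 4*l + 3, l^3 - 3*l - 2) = l + 1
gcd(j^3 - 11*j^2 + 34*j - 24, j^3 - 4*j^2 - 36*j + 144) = j^2 - 10*j + 24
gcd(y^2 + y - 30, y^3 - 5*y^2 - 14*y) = 1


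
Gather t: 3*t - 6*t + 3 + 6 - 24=-3*t - 15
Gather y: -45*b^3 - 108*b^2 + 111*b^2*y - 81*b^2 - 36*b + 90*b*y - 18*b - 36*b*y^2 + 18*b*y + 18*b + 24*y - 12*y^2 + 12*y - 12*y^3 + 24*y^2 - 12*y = -45*b^3 - 189*b^2 - 36*b - 12*y^3 + y^2*(12 - 36*b) + y*(111*b^2 + 108*b + 24)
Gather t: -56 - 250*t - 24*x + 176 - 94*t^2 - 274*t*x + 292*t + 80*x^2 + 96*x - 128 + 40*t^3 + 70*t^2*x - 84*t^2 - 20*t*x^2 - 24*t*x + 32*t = 40*t^3 + t^2*(70*x - 178) + t*(-20*x^2 - 298*x + 74) + 80*x^2 + 72*x - 8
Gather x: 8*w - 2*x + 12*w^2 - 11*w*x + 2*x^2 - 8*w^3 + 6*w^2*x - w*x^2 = -8*w^3 + 12*w^2 + 8*w + x^2*(2 - w) + x*(6*w^2 - 11*w - 2)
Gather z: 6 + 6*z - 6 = 6*z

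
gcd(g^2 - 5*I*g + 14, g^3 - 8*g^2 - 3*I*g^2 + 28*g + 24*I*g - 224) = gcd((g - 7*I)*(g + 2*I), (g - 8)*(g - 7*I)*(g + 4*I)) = g - 7*I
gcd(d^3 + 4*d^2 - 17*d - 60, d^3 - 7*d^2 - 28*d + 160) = d^2 + d - 20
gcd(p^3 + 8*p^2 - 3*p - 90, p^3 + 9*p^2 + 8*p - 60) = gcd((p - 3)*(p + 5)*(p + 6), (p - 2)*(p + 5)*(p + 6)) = p^2 + 11*p + 30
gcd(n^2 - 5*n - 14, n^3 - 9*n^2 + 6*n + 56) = n^2 - 5*n - 14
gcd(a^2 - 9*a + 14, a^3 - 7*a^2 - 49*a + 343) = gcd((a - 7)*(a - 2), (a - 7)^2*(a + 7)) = a - 7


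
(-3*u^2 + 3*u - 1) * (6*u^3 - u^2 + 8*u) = -18*u^5 + 21*u^4 - 33*u^3 + 25*u^2 - 8*u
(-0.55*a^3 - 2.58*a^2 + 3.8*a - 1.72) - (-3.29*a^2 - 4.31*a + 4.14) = -0.55*a^3 + 0.71*a^2 + 8.11*a - 5.86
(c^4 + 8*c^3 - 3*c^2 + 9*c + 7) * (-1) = -c^4 - 8*c^3 + 3*c^2 - 9*c - 7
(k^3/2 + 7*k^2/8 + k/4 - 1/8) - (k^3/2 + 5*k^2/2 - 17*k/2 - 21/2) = -13*k^2/8 + 35*k/4 + 83/8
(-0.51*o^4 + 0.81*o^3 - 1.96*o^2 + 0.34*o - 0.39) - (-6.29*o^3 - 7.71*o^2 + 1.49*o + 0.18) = -0.51*o^4 + 7.1*o^3 + 5.75*o^2 - 1.15*o - 0.57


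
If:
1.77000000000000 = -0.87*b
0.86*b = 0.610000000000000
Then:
No Solution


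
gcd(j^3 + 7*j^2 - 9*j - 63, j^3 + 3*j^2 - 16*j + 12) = 1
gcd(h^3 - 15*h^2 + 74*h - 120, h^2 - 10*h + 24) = h^2 - 10*h + 24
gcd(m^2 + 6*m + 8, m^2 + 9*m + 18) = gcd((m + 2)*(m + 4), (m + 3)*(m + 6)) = 1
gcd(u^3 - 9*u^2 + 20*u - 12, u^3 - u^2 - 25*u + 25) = u - 1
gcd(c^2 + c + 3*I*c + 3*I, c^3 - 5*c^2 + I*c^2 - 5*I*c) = 1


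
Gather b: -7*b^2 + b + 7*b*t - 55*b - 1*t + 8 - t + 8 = -7*b^2 + b*(7*t - 54) - 2*t + 16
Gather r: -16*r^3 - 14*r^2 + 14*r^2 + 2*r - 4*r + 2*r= -16*r^3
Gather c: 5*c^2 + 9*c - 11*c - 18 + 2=5*c^2 - 2*c - 16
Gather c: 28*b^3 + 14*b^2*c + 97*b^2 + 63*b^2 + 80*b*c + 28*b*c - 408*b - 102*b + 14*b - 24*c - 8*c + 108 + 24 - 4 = 28*b^3 + 160*b^2 - 496*b + c*(14*b^2 + 108*b - 32) + 128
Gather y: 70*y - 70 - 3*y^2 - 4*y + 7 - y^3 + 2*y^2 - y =-y^3 - y^2 + 65*y - 63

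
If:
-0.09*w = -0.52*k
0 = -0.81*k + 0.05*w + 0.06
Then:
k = 0.12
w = 0.67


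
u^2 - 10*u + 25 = (u - 5)^2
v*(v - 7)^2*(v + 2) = v^4 - 12*v^3 + 21*v^2 + 98*v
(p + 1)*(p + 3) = p^2 + 4*p + 3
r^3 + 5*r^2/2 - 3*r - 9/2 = (r - 3/2)*(r + 1)*(r + 3)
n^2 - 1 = (n - 1)*(n + 1)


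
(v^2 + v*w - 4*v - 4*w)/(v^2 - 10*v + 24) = (v + w)/(v - 6)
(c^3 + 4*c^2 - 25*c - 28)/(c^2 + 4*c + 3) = (c^2 + 3*c - 28)/(c + 3)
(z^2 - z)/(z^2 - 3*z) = (z - 1)/(z - 3)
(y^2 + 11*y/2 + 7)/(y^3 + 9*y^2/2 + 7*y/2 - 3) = (2*y + 7)/(2*y^2 + 5*y - 3)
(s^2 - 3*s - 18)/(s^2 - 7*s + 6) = (s + 3)/(s - 1)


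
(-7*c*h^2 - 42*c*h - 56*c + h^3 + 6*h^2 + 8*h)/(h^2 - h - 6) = (-7*c*h - 28*c + h^2 + 4*h)/(h - 3)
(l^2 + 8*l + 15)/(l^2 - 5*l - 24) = (l + 5)/(l - 8)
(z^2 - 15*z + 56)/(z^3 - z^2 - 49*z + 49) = (z - 8)/(z^2 + 6*z - 7)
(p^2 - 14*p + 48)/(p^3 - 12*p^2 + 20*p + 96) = 1/(p + 2)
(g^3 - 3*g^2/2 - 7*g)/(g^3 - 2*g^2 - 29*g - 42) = g*(2*g - 7)/(2*(g^2 - 4*g - 21))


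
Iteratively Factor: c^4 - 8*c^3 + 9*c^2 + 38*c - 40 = (c + 2)*(c^3 - 10*c^2 + 29*c - 20) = (c - 5)*(c + 2)*(c^2 - 5*c + 4) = (c - 5)*(c - 4)*(c + 2)*(c - 1)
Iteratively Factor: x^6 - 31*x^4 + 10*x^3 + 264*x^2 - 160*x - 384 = (x - 2)*(x^5 + 2*x^4 - 27*x^3 - 44*x^2 + 176*x + 192) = (x - 2)*(x + 4)*(x^4 - 2*x^3 - 19*x^2 + 32*x + 48) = (x - 4)*(x - 2)*(x + 4)*(x^3 + 2*x^2 - 11*x - 12) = (x - 4)*(x - 3)*(x - 2)*(x + 4)*(x^2 + 5*x + 4) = (x - 4)*(x - 3)*(x - 2)*(x + 1)*(x + 4)*(x + 4)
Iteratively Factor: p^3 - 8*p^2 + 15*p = (p)*(p^2 - 8*p + 15) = p*(p - 3)*(p - 5)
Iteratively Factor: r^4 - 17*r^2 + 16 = (r - 1)*(r^3 + r^2 - 16*r - 16) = (r - 4)*(r - 1)*(r^2 + 5*r + 4) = (r - 4)*(r - 1)*(r + 4)*(r + 1)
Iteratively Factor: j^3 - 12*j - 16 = (j + 2)*(j^2 - 2*j - 8) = (j + 2)^2*(j - 4)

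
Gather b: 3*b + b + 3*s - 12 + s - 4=4*b + 4*s - 16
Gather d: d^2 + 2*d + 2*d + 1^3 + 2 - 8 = d^2 + 4*d - 5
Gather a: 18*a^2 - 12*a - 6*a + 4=18*a^2 - 18*a + 4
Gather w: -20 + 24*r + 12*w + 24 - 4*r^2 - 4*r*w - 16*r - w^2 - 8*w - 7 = -4*r^2 + 8*r - w^2 + w*(4 - 4*r) - 3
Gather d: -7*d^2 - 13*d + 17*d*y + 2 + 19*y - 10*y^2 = -7*d^2 + d*(17*y - 13) - 10*y^2 + 19*y + 2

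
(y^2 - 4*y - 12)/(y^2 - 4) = (y - 6)/(y - 2)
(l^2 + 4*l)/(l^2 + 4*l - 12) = l*(l + 4)/(l^2 + 4*l - 12)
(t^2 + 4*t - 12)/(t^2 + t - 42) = (t^2 + 4*t - 12)/(t^2 + t - 42)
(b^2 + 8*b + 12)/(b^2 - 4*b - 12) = (b + 6)/(b - 6)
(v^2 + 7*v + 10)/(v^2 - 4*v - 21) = (v^2 + 7*v + 10)/(v^2 - 4*v - 21)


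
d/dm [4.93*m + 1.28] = 4.93000000000000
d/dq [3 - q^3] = -3*q^2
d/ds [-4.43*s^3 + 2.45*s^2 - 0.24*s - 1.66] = -13.29*s^2 + 4.9*s - 0.24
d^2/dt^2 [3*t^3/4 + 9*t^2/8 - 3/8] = 9*t/2 + 9/4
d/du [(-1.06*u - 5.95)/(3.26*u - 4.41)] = (78.473416*u - 106.155756)/(3.26*u - 4.41)^3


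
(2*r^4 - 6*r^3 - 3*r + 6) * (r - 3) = 2*r^5 - 12*r^4 + 18*r^3 - 3*r^2 + 15*r - 18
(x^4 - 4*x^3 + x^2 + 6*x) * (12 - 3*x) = -3*x^5 + 24*x^4 - 51*x^3 - 6*x^2 + 72*x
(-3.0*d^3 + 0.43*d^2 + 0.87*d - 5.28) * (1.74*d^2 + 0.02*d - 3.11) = -5.22*d^5 + 0.6882*d^4 + 10.8524*d^3 - 10.5071*d^2 - 2.8113*d + 16.4208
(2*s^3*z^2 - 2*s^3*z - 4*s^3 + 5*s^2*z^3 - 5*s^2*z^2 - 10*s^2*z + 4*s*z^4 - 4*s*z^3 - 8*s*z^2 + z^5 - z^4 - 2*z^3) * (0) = 0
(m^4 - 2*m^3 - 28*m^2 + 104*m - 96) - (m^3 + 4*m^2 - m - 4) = m^4 - 3*m^3 - 32*m^2 + 105*m - 92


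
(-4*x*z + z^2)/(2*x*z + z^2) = (-4*x + z)/(2*x + z)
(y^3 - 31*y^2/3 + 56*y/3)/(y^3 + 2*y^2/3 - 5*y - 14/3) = y*(y - 8)/(y^2 + 3*y + 2)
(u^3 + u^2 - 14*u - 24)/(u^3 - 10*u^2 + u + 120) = (u^2 - 2*u - 8)/(u^2 - 13*u + 40)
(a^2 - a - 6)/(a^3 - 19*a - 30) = (a - 3)/(a^2 - 2*a - 15)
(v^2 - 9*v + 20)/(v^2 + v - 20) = (v - 5)/(v + 5)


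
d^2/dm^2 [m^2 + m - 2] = 2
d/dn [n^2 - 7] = 2*n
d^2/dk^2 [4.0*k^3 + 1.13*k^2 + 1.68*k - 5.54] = 24.0*k + 2.26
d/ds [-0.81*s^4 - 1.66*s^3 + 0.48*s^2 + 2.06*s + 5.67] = -3.24*s^3 - 4.98*s^2 + 0.96*s + 2.06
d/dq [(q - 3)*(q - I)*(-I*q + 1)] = I*(-3*q^2 + 6*q - 1)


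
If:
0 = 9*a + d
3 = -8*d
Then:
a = 1/24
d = -3/8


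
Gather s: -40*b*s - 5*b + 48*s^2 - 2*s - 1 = -5*b + 48*s^2 + s*(-40*b - 2) - 1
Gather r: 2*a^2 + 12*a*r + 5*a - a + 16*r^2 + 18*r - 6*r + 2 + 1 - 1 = 2*a^2 + 4*a + 16*r^2 + r*(12*a + 12) + 2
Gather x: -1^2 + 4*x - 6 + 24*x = 28*x - 7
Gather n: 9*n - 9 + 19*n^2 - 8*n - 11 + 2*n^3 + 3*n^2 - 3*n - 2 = 2*n^3 + 22*n^2 - 2*n - 22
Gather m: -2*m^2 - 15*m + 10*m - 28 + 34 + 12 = -2*m^2 - 5*m + 18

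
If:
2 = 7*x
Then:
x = 2/7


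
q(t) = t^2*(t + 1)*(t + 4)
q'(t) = t^2*(t + 1) + t^2*(t + 4) + 2*t*(t + 1)*(t + 4) = t*(4*t^2 + 15*t + 8)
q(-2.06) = -8.73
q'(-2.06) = 12.21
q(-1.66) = -4.26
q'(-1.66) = 9.76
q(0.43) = 1.17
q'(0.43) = 6.53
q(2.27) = 105.65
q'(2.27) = 142.24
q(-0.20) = 0.12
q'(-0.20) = -1.03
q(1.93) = 64.72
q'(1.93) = 100.07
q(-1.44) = -2.34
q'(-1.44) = 7.64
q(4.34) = 838.85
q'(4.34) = 644.24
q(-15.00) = 34650.00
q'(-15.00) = -10245.00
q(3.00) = 252.00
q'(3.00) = 267.00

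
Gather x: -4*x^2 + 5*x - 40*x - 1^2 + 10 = -4*x^2 - 35*x + 9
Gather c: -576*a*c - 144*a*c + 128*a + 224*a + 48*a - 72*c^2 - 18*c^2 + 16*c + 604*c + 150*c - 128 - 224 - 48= 400*a - 90*c^2 + c*(770 - 720*a) - 400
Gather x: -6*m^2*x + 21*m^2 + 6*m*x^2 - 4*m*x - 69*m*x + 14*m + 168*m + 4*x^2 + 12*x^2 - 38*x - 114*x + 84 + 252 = 21*m^2 + 182*m + x^2*(6*m + 16) + x*(-6*m^2 - 73*m - 152) + 336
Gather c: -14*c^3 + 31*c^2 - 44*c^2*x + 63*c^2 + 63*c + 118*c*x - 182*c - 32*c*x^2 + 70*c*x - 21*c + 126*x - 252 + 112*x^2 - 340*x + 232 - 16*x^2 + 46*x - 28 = -14*c^3 + c^2*(94 - 44*x) + c*(-32*x^2 + 188*x - 140) + 96*x^2 - 168*x - 48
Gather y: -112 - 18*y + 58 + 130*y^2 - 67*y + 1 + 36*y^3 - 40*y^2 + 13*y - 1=36*y^3 + 90*y^2 - 72*y - 54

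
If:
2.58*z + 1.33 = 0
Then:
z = -0.52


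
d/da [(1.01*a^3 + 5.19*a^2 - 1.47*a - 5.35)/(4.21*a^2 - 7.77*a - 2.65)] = (4.2521*a^4 - 15.6954*a^3 - 42.1671*a^2 + 17.54*a - 37.674)/(17.7241*a^4 - 65.4234*a^3 + 38.0599*a^2 + 41.181*a + 7.0225)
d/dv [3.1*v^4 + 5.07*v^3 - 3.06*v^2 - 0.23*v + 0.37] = 12.4*v^3 + 15.21*v^2 - 6.12*v - 0.23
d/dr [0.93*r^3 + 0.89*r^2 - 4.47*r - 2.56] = 2.79*r^2 + 1.78*r - 4.47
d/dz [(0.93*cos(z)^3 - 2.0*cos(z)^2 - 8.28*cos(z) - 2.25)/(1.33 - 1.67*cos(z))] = (3.1062*cos(z)^3 - 7.0507*cos(z)^2 + 5.32*cos(z) + 14.7699)*sin(z)/(2.7889*cos(z)^2 - 4.4422*cos(z) + 1.7689)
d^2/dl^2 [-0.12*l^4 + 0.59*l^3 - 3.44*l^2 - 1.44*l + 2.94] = -1.44*l^2 + 3.54*l - 6.88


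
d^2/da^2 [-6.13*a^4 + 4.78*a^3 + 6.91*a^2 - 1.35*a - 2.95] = -73.56*a^2 + 28.68*a + 13.82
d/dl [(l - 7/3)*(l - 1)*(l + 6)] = 3*l^2 + 16*l/3 - 53/3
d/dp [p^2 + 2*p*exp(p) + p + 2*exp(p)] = 2*p*exp(p) + 2*p + 4*exp(p) + 1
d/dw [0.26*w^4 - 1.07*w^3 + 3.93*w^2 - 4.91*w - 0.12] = 1.04*w^3 - 3.21*w^2 + 7.86*w - 4.91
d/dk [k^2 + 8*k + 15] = 2*k + 8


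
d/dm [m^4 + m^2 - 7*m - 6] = 4*m^3 + 2*m - 7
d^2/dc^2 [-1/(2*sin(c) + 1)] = 2*(2*sin(c)^2 - sin(c) - 4)/(2*sin(c) + 1)^3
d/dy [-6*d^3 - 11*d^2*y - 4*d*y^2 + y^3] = -11*d^2 - 8*d*y + 3*y^2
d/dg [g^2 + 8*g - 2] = 2*g + 8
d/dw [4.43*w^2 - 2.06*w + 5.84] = 8.86*w - 2.06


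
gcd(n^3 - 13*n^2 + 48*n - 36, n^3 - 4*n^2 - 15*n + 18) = n^2 - 7*n + 6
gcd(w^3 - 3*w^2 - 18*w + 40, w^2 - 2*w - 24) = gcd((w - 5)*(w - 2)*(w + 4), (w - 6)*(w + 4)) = w + 4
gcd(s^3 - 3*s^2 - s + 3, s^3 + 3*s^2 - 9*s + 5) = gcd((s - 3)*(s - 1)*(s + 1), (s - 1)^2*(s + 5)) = s - 1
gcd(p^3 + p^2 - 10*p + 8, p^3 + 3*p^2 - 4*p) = p^2 + 3*p - 4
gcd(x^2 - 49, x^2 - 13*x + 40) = 1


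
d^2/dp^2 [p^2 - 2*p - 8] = 2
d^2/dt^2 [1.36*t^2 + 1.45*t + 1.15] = 2.72000000000000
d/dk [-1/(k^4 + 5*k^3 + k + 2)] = (4*k^3 + 15*k^2 + 1)/(k^4 + 5*k^3 + k + 2)^2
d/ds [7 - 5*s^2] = -10*s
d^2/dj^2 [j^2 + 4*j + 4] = 2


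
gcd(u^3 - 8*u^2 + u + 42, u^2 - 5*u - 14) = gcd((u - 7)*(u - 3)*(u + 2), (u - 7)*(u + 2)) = u^2 - 5*u - 14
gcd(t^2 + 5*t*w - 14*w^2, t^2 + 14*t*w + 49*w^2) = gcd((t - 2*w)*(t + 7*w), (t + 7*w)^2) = t + 7*w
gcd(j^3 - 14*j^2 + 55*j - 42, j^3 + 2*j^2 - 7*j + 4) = j - 1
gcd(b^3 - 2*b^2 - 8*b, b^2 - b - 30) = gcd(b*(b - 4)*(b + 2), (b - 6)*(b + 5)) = 1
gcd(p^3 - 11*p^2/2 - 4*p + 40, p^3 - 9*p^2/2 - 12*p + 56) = p^2 - 8*p + 16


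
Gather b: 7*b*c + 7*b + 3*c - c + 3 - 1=b*(7*c + 7) + 2*c + 2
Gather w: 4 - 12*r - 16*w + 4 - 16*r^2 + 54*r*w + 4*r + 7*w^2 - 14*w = -16*r^2 - 8*r + 7*w^2 + w*(54*r - 30) + 8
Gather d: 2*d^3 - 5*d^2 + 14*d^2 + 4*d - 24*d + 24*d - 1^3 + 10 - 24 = 2*d^3 + 9*d^2 + 4*d - 15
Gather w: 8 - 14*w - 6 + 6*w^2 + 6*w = 6*w^2 - 8*w + 2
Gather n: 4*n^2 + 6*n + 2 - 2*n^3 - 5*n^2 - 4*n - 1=-2*n^3 - n^2 + 2*n + 1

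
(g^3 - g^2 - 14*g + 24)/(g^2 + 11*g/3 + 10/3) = 3*(g^3 - g^2 - 14*g + 24)/(3*g^2 + 11*g + 10)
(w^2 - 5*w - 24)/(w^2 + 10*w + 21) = (w - 8)/(w + 7)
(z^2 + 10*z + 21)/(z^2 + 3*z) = (z + 7)/z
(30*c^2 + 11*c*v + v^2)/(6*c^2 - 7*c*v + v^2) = (30*c^2 + 11*c*v + v^2)/(6*c^2 - 7*c*v + v^2)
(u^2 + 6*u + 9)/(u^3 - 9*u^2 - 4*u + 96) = (u + 3)/(u^2 - 12*u + 32)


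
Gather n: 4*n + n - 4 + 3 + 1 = 5*n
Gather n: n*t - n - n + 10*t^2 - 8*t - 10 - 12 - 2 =n*(t - 2) + 10*t^2 - 8*t - 24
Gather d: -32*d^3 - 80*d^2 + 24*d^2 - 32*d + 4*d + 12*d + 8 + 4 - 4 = -32*d^3 - 56*d^2 - 16*d + 8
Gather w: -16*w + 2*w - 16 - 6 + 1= -14*w - 21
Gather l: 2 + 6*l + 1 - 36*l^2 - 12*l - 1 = -36*l^2 - 6*l + 2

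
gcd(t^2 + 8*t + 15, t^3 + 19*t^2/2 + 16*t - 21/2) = t + 3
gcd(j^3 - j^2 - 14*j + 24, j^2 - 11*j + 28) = 1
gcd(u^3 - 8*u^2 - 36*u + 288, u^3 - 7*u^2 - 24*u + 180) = u - 6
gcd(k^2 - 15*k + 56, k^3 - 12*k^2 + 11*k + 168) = k^2 - 15*k + 56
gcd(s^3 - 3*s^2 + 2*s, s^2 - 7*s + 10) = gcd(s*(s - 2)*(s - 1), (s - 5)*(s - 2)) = s - 2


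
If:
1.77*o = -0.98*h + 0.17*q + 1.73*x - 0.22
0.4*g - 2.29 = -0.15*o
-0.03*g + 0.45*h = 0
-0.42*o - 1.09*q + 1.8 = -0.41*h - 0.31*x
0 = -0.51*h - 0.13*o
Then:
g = 6.35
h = 0.42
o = -1.66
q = 2.02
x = -1.53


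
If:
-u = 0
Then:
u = 0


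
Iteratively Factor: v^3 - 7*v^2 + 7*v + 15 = (v + 1)*(v^2 - 8*v + 15) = (v - 3)*(v + 1)*(v - 5)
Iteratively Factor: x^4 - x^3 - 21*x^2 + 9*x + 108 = (x + 3)*(x^3 - 4*x^2 - 9*x + 36) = (x - 4)*(x + 3)*(x^2 - 9) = (x - 4)*(x - 3)*(x + 3)*(x + 3)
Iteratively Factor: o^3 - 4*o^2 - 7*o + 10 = (o - 5)*(o^2 + o - 2) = (o - 5)*(o - 1)*(o + 2)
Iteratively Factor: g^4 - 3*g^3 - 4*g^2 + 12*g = (g + 2)*(g^3 - 5*g^2 + 6*g) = (g - 3)*(g + 2)*(g^2 - 2*g) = (g - 3)*(g - 2)*(g + 2)*(g)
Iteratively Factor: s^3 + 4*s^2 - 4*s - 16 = (s - 2)*(s^2 + 6*s + 8) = (s - 2)*(s + 4)*(s + 2)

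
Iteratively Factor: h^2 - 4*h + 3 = (h - 1)*(h - 3)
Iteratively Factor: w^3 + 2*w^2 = (w)*(w^2 + 2*w) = w^2*(w + 2)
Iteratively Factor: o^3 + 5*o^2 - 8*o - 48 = (o - 3)*(o^2 + 8*o + 16) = (o - 3)*(o + 4)*(o + 4)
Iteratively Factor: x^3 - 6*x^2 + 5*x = (x - 1)*(x^2 - 5*x) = (x - 5)*(x - 1)*(x)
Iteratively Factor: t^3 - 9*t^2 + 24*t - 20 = (t - 2)*(t^2 - 7*t + 10) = (t - 2)^2*(t - 5)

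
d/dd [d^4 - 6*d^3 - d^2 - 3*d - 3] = 4*d^3 - 18*d^2 - 2*d - 3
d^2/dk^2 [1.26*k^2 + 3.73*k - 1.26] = 2.52000000000000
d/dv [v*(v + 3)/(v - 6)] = (v^2 - 12*v - 18)/(v^2 - 12*v + 36)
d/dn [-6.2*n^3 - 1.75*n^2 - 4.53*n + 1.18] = -18.6*n^2 - 3.5*n - 4.53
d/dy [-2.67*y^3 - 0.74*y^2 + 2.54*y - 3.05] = -8.01*y^2 - 1.48*y + 2.54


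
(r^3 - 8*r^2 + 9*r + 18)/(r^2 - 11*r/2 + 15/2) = 2*(r^2 - 5*r - 6)/(2*r - 5)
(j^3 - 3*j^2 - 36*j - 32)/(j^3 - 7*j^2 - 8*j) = (j + 4)/j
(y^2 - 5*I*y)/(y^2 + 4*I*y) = (y - 5*I)/(y + 4*I)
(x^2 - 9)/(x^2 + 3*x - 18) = (x + 3)/(x + 6)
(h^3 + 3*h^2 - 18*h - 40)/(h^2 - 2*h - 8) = h + 5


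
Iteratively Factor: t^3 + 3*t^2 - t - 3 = (t - 1)*(t^2 + 4*t + 3) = (t - 1)*(t + 3)*(t + 1)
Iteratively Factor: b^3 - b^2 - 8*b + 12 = (b + 3)*(b^2 - 4*b + 4) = (b - 2)*(b + 3)*(b - 2)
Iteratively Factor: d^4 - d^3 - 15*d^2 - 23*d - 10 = (d + 1)*(d^3 - 2*d^2 - 13*d - 10) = (d + 1)*(d + 2)*(d^2 - 4*d - 5) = (d + 1)^2*(d + 2)*(d - 5)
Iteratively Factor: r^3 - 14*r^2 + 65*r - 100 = (r - 5)*(r^2 - 9*r + 20) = (r - 5)^2*(r - 4)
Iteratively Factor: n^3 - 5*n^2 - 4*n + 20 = (n + 2)*(n^2 - 7*n + 10) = (n - 2)*(n + 2)*(n - 5)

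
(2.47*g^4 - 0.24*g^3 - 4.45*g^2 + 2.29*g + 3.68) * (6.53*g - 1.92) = 16.1291*g^5 - 6.3096*g^4 - 28.5977*g^3 + 23.4977*g^2 + 19.6336*g - 7.0656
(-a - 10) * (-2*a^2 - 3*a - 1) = 2*a^3 + 23*a^2 + 31*a + 10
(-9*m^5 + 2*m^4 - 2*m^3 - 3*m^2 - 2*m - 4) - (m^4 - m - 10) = -9*m^5 + m^4 - 2*m^3 - 3*m^2 - m + 6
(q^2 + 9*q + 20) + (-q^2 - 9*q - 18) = 2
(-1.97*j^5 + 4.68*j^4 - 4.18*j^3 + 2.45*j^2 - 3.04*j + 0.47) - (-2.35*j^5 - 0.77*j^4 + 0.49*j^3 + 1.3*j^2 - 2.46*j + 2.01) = 0.38*j^5 + 5.45*j^4 - 4.67*j^3 + 1.15*j^2 - 0.58*j - 1.54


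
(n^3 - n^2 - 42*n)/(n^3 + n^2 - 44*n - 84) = n/(n + 2)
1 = 1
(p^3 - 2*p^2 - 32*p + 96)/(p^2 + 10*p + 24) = (p^2 - 8*p + 16)/(p + 4)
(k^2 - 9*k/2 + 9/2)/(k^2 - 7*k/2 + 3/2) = (2*k - 3)/(2*k - 1)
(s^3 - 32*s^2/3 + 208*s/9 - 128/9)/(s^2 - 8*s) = s - 8/3 + 16/(9*s)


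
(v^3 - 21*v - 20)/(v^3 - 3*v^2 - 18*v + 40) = (v + 1)/(v - 2)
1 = 1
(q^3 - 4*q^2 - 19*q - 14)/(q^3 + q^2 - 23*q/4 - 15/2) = 4*(q^2 - 6*q - 7)/(4*q^2 - 4*q - 15)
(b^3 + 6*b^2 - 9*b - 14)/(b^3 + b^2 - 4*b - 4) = (b + 7)/(b + 2)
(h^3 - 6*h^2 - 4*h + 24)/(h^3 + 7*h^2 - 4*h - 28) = (h - 6)/(h + 7)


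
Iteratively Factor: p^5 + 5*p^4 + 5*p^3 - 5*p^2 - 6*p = (p)*(p^4 + 5*p^3 + 5*p^2 - 5*p - 6) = p*(p + 2)*(p^3 + 3*p^2 - p - 3) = p*(p - 1)*(p + 2)*(p^2 + 4*p + 3) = p*(p - 1)*(p + 2)*(p + 3)*(p + 1)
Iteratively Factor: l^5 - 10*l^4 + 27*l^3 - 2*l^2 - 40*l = (l - 4)*(l^4 - 6*l^3 + 3*l^2 + 10*l) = (l - 5)*(l - 4)*(l^3 - l^2 - 2*l) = l*(l - 5)*(l - 4)*(l^2 - l - 2) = l*(l - 5)*(l - 4)*(l - 2)*(l + 1)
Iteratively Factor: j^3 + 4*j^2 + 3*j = (j)*(j^2 + 4*j + 3) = j*(j + 3)*(j + 1)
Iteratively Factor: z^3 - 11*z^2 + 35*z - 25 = (z - 5)*(z^2 - 6*z + 5) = (z - 5)^2*(z - 1)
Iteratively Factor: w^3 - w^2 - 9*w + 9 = (w - 3)*(w^2 + 2*w - 3) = (w - 3)*(w + 3)*(w - 1)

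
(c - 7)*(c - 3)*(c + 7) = c^3 - 3*c^2 - 49*c + 147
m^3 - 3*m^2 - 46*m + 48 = (m - 8)*(m - 1)*(m + 6)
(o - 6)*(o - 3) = o^2 - 9*o + 18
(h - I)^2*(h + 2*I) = h^3 + 3*h - 2*I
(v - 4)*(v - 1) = v^2 - 5*v + 4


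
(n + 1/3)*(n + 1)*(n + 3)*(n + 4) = n^4 + 25*n^3/3 + 65*n^2/3 + 55*n/3 + 4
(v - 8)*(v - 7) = v^2 - 15*v + 56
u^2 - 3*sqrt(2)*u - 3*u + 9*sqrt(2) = (u - 3)*(u - 3*sqrt(2))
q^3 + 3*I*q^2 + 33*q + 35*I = (q - 5*I)*(q + I)*(q + 7*I)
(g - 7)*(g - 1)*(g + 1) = g^3 - 7*g^2 - g + 7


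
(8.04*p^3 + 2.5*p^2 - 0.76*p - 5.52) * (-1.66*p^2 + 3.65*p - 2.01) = -13.3464*p^5 + 25.196*p^4 - 5.7738*p^3 + 1.3642*p^2 - 18.6204*p + 11.0952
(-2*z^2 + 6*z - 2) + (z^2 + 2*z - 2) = -z^2 + 8*z - 4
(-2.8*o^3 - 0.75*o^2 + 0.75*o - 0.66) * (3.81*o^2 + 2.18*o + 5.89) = -10.668*o^5 - 8.9615*o^4 - 15.2695*o^3 - 5.2971*o^2 + 2.9787*o - 3.8874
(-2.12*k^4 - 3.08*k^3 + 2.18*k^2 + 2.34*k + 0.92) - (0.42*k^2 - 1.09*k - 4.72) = -2.12*k^4 - 3.08*k^3 + 1.76*k^2 + 3.43*k + 5.64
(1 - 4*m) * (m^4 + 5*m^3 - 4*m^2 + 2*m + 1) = -4*m^5 - 19*m^4 + 21*m^3 - 12*m^2 - 2*m + 1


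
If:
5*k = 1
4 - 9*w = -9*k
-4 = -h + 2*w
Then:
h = 238/45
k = 1/5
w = 29/45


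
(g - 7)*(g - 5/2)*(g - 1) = g^3 - 21*g^2/2 + 27*g - 35/2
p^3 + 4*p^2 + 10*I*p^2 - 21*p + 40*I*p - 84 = (p + 4)*(p + 3*I)*(p + 7*I)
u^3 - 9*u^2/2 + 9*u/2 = u*(u - 3)*(u - 3/2)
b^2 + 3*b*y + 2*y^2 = (b + y)*(b + 2*y)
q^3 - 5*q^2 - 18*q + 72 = (q - 6)*(q - 3)*(q + 4)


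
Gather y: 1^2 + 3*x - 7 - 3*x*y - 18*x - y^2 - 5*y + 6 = -15*x - y^2 + y*(-3*x - 5)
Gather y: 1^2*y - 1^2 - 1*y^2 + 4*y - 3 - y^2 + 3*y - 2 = -2*y^2 + 8*y - 6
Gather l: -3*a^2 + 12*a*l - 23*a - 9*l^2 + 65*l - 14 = -3*a^2 - 23*a - 9*l^2 + l*(12*a + 65) - 14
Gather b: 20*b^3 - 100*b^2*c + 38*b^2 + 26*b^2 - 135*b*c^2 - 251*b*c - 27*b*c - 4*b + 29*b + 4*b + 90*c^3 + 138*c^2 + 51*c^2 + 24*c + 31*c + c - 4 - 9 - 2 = 20*b^3 + b^2*(64 - 100*c) + b*(-135*c^2 - 278*c + 29) + 90*c^3 + 189*c^2 + 56*c - 15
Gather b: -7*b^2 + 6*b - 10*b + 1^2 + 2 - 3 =-7*b^2 - 4*b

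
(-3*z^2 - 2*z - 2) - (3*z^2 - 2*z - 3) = 1 - 6*z^2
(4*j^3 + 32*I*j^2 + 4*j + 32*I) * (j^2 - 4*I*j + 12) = 4*j^5 + 16*I*j^4 + 180*j^3 + 400*I*j^2 + 176*j + 384*I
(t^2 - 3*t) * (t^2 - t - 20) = t^4 - 4*t^3 - 17*t^2 + 60*t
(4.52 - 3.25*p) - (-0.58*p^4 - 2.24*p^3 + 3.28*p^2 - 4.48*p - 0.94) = 0.58*p^4 + 2.24*p^3 - 3.28*p^2 + 1.23*p + 5.46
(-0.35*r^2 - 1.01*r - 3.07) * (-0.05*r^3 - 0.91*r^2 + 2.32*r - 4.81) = 0.0175*r^5 + 0.369*r^4 + 0.2606*r^3 + 2.134*r^2 - 2.2643*r + 14.7667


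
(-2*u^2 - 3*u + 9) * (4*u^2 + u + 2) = -8*u^4 - 14*u^3 + 29*u^2 + 3*u + 18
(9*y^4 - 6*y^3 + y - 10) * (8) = 72*y^4 - 48*y^3 + 8*y - 80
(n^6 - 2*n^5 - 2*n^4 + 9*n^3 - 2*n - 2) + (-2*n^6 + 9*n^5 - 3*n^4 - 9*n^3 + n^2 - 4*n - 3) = -n^6 + 7*n^5 - 5*n^4 + n^2 - 6*n - 5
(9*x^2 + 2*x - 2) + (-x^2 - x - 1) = 8*x^2 + x - 3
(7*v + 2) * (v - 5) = 7*v^2 - 33*v - 10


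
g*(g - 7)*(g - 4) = g^3 - 11*g^2 + 28*g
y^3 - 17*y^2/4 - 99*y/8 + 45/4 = (y - 6)*(y - 3/4)*(y + 5/2)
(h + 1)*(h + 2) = h^2 + 3*h + 2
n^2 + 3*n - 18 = (n - 3)*(n + 6)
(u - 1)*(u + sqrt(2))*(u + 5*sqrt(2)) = u^3 - u^2 + 6*sqrt(2)*u^2 - 6*sqrt(2)*u + 10*u - 10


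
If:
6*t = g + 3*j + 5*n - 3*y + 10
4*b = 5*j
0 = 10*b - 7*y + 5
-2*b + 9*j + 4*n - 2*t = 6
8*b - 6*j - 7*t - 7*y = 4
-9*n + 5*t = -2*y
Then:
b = 178/197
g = -15122/985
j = 712/985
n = -149/197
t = -2131/985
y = 395/197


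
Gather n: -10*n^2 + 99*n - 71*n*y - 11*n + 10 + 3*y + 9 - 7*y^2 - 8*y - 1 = -10*n^2 + n*(88 - 71*y) - 7*y^2 - 5*y + 18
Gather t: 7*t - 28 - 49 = 7*t - 77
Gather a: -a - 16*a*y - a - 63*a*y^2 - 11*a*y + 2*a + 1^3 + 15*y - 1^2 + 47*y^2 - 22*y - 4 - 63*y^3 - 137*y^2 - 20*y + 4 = a*(-63*y^2 - 27*y) - 63*y^3 - 90*y^2 - 27*y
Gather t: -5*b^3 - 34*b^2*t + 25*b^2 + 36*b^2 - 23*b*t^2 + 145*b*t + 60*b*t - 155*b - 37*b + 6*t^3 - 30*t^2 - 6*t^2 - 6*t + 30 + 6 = -5*b^3 + 61*b^2 - 192*b + 6*t^3 + t^2*(-23*b - 36) + t*(-34*b^2 + 205*b - 6) + 36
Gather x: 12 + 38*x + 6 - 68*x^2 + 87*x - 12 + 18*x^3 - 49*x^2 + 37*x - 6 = 18*x^3 - 117*x^2 + 162*x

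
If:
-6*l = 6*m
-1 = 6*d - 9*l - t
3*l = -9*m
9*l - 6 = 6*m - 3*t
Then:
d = 1/6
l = 0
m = 0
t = 2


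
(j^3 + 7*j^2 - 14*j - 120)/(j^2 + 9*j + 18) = (j^2 + j - 20)/(j + 3)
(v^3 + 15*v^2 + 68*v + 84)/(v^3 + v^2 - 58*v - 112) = (v + 6)/(v - 8)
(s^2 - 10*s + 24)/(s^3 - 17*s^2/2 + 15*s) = 2*(s - 4)/(s*(2*s - 5))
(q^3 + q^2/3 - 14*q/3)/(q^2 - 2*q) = q + 7/3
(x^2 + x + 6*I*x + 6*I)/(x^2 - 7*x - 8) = (x + 6*I)/(x - 8)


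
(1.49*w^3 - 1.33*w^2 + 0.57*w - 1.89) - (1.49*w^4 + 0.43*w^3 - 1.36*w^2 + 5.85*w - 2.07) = -1.49*w^4 + 1.06*w^3 + 0.03*w^2 - 5.28*w + 0.18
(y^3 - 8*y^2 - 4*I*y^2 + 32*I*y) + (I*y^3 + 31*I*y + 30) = y^3 + I*y^3 - 8*y^2 - 4*I*y^2 + 63*I*y + 30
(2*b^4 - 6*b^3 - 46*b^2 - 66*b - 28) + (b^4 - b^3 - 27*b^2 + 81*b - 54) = 3*b^4 - 7*b^3 - 73*b^2 + 15*b - 82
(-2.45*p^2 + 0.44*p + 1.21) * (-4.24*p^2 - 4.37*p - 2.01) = 10.388*p^4 + 8.8409*p^3 - 2.1287*p^2 - 6.1721*p - 2.4321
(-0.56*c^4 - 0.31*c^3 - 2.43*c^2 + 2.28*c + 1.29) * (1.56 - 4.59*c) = 2.5704*c^5 + 0.5493*c^4 + 10.6701*c^3 - 14.256*c^2 - 2.3643*c + 2.0124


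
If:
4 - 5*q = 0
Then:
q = 4/5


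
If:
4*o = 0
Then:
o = 0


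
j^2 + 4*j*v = j*(j + 4*v)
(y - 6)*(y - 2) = y^2 - 8*y + 12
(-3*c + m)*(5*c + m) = -15*c^2 + 2*c*m + m^2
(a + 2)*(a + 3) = a^2 + 5*a + 6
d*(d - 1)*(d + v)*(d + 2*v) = d^4 + 3*d^3*v - d^3 + 2*d^2*v^2 - 3*d^2*v - 2*d*v^2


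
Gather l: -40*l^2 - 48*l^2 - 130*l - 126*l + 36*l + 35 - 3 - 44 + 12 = -88*l^2 - 220*l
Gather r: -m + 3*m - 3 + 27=2*m + 24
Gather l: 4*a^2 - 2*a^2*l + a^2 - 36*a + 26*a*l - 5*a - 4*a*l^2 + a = 5*a^2 - 4*a*l^2 - 40*a + l*(-2*a^2 + 26*a)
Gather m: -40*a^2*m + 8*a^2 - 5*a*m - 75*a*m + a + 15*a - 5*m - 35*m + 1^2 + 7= 8*a^2 + 16*a + m*(-40*a^2 - 80*a - 40) + 8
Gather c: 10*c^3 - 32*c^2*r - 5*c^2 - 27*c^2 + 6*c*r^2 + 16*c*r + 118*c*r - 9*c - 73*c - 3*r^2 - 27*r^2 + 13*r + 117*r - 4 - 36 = 10*c^3 + c^2*(-32*r - 32) + c*(6*r^2 + 134*r - 82) - 30*r^2 + 130*r - 40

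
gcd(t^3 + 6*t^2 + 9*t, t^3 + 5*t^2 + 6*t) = t^2 + 3*t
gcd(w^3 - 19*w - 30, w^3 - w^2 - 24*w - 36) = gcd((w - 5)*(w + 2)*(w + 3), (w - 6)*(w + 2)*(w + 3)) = w^2 + 5*w + 6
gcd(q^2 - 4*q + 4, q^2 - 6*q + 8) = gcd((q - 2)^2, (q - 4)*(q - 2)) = q - 2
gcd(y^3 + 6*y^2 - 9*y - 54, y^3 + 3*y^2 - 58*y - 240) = y + 6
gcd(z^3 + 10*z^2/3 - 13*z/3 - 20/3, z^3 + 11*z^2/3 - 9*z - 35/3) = z + 1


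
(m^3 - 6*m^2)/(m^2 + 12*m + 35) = m^2*(m - 6)/(m^2 + 12*m + 35)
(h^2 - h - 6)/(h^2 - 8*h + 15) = (h + 2)/(h - 5)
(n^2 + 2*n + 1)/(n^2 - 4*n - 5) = (n + 1)/(n - 5)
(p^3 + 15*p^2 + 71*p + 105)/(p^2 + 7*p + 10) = (p^2 + 10*p + 21)/(p + 2)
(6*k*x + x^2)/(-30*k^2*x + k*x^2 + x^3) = 1/(-5*k + x)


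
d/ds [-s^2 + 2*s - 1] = 2 - 2*s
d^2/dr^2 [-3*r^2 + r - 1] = -6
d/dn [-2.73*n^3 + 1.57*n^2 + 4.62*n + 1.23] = -8.19*n^2 + 3.14*n + 4.62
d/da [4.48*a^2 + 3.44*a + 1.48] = 8.96*a + 3.44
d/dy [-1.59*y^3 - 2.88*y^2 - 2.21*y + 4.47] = -4.77*y^2 - 5.76*y - 2.21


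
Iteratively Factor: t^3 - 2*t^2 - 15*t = (t + 3)*(t^2 - 5*t) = (t - 5)*(t + 3)*(t)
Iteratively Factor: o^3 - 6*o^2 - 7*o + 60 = (o + 3)*(o^2 - 9*o + 20) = (o - 4)*(o + 3)*(o - 5)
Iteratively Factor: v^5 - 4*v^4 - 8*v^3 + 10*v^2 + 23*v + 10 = (v + 1)*(v^4 - 5*v^3 - 3*v^2 + 13*v + 10) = (v - 2)*(v + 1)*(v^3 - 3*v^2 - 9*v - 5) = (v - 2)*(v + 1)^2*(v^2 - 4*v - 5) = (v - 2)*(v + 1)^3*(v - 5)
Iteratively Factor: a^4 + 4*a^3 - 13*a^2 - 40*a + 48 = (a + 4)*(a^3 - 13*a + 12) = (a - 3)*(a + 4)*(a^2 + 3*a - 4) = (a - 3)*(a + 4)^2*(a - 1)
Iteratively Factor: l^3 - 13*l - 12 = (l + 3)*(l^2 - 3*l - 4) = (l - 4)*(l + 3)*(l + 1)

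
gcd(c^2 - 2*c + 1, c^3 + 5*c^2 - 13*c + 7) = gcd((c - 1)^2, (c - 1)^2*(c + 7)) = c^2 - 2*c + 1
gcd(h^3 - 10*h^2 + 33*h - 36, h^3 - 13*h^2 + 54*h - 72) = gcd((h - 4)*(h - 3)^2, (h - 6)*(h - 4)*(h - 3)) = h^2 - 7*h + 12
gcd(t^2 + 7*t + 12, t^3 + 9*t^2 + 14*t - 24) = t + 4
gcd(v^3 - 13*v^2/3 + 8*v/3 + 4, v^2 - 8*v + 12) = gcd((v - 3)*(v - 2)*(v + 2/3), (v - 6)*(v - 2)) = v - 2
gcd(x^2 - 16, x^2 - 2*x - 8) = x - 4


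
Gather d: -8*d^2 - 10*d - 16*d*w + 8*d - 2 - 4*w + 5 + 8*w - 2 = -8*d^2 + d*(-16*w - 2) + 4*w + 1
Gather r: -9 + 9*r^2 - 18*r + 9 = 9*r^2 - 18*r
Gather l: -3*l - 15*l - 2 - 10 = -18*l - 12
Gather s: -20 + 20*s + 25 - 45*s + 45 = 50 - 25*s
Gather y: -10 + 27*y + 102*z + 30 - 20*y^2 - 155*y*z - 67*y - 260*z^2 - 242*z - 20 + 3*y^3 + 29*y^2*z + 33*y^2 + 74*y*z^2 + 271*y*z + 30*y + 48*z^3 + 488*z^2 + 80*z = 3*y^3 + y^2*(29*z + 13) + y*(74*z^2 + 116*z - 10) + 48*z^3 + 228*z^2 - 60*z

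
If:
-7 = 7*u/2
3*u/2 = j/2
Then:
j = -6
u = -2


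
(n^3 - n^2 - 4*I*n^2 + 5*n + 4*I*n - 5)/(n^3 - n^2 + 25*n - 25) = (n + I)/(n + 5*I)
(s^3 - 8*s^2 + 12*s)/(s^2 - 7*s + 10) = s*(s - 6)/(s - 5)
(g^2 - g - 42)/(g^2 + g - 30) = (g - 7)/(g - 5)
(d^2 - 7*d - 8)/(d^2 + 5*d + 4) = (d - 8)/(d + 4)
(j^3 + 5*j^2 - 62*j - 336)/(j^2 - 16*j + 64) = (j^2 + 13*j + 42)/(j - 8)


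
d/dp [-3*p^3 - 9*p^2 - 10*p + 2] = -9*p^2 - 18*p - 10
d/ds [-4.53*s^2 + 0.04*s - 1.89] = 0.04 - 9.06*s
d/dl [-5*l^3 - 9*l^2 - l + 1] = -15*l^2 - 18*l - 1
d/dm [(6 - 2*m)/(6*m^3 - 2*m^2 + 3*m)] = 2*(12*m^3 - 56*m^2 + 12*m - 9)/(m^2*(36*m^4 - 24*m^3 + 40*m^2 - 12*m + 9))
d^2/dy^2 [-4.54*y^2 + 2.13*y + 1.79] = -9.08000000000000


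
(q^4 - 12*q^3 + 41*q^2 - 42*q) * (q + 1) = q^5 - 11*q^4 + 29*q^3 - q^2 - 42*q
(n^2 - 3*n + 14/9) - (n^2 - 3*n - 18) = 176/9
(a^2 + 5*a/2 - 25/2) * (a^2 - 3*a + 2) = a^4 - a^3/2 - 18*a^2 + 85*a/2 - 25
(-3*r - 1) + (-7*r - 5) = -10*r - 6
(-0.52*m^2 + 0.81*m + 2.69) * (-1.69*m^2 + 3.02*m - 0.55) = 0.8788*m^4 - 2.9393*m^3 - 1.8139*m^2 + 7.6783*m - 1.4795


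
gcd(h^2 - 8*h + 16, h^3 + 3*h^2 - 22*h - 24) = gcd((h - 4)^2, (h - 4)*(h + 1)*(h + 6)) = h - 4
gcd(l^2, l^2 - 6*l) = l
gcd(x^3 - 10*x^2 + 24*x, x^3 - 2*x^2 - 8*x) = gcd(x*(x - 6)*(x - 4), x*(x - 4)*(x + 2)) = x^2 - 4*x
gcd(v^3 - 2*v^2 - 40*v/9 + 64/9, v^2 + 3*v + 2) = v + 2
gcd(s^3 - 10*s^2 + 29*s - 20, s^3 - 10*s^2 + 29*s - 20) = s^3 - 10*s^2 + 29*s - 20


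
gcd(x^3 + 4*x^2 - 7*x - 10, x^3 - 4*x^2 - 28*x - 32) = 1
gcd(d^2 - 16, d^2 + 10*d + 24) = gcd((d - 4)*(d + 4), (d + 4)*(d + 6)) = d + 4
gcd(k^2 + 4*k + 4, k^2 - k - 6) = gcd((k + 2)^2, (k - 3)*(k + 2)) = k + 2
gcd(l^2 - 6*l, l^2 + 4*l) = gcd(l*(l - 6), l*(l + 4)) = l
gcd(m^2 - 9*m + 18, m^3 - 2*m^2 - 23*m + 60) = m - 3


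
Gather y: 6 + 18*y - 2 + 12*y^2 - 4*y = 12*y^2 + 14*y + 4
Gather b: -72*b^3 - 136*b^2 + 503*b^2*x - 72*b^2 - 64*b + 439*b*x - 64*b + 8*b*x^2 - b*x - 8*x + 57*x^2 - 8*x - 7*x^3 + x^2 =-72*b^3 + b^2*(503*x - 208) + b*(8*x^2 + 438*x - 128) - 7*x^3 + 58*x^2 - 16*x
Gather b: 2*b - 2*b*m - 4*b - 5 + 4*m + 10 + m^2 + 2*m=b*(-2*m - 2) + m^2 + 6*m + 5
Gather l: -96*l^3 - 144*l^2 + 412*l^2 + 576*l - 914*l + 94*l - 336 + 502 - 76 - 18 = -96*l^3 + 268*l^2 - 244*l + 72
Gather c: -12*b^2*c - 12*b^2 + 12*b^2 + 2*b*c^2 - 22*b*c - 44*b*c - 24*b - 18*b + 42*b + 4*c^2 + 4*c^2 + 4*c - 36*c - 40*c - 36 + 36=c^2*(2*b + 8) + c*(-12*b^2 - 66*b - 72)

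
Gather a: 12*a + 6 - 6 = 12*a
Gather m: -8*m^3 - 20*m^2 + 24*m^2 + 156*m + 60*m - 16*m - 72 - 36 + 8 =-8*m^3 + 4*m^2 + 200*m - 100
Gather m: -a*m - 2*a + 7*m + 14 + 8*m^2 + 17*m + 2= -2*a + 8*m^2 + m*(24 - a) + 16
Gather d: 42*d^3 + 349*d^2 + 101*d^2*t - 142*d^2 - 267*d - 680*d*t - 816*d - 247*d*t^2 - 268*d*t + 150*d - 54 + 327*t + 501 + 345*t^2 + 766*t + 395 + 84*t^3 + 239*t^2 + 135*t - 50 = 42*d^3 + d^2*(101*t + 207) + d*(-247*t^2 - 948*t - 933) + 84*t^3 + 584*t^2 + 1228*t + 792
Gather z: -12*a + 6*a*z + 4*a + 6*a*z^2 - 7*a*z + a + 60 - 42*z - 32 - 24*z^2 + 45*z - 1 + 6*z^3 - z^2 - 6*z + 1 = -7*a + 6*z^3 + z^2*(6*a - 25) + z*(-a - 3) + 28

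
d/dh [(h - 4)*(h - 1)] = 2*h - 5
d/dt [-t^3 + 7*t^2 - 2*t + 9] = -3*t^2 + 14*t - 2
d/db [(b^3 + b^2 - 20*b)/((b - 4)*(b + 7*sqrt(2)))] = (b^2 + 14*sqrt(2)*b + 35*sqrt(2))/(b^2 + 14*sqrt(2)*b + 98)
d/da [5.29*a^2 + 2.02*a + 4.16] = 10.58*a + 2.02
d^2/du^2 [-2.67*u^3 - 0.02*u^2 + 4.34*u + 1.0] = -16.02*u - 0.04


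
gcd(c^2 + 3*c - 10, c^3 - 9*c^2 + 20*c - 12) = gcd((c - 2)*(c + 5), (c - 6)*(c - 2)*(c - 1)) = c - 2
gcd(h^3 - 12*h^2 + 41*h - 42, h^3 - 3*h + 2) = 1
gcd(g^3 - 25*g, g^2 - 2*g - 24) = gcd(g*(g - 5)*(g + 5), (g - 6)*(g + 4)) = 1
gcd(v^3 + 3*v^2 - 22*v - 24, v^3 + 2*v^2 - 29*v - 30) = v^2 + 7*v + 6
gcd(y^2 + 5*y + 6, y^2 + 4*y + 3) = y + 3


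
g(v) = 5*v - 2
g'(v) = 5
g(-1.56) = -9.80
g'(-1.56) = 5.00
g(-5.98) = -31.90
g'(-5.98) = 5.00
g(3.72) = 16.60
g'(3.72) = 5.00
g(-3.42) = -19.10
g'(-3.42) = 5.00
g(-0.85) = -6.25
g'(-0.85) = 5.00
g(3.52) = 15.60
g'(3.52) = 5.00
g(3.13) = 13.65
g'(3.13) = 5.00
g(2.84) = 12.20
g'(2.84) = 5.00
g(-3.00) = -17.00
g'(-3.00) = 5.00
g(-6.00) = -32.00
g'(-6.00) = 5.00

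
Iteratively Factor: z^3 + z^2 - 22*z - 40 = (z + 4)*(z^2 - 3*z - 10) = (z - 5)*(z + 4)*(z + 2)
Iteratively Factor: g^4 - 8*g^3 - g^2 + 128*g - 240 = (g - 4)*(g^3 - 4*g^2 - 17*g + 60) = (g - 4)*(g + 4)*(g^2 - 8*g + 15) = (g - 4)*(g - 3)*(g + 4)*(g - 5)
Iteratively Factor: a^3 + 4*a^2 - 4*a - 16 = (a + 2)*(a^2 + 2*a - 8) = (a + 2)*(a + 4)*(a - 2)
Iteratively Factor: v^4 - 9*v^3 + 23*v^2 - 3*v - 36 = (v - 4)*(v^3 - 5*v^2 + 3*v + 9) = (v - 4)*(v - 3)*(v^2 - 2*v - 3) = (v - 4)*(v - 3)*(v + 1)*(v - 3)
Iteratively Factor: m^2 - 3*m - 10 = (m - 5)*(m + 2)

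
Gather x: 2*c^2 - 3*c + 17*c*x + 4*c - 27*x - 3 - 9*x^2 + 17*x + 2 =2*c^2 + c - 9*x^2 + x*(17*c - 10) - 1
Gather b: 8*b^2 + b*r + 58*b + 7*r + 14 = 8*b^2 + b*(r + 58) + 7*r + 14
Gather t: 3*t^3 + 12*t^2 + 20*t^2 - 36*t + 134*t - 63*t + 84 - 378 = 3*t^3 + 32*t^2 + 35*t - 294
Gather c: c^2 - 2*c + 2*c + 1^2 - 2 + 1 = c^2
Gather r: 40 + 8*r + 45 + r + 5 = 9*r + 90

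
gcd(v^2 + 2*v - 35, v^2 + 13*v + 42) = v + 7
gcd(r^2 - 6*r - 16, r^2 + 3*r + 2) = r + 2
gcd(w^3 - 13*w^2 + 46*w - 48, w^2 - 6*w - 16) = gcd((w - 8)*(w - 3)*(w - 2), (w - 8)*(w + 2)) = w - 8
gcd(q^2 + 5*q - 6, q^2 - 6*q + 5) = q - 1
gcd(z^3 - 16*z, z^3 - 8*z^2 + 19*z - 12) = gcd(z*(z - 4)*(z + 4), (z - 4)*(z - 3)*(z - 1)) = z - 4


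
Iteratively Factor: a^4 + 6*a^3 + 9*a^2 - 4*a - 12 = (a + 2)*(a^3 + 4*a^2 + a - 6) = (a + 2)^2*(a^2 + 2*a - 3) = (a + 2)^2*(a + 3)*(a - 1)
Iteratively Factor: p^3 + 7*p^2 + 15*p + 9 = (p + 1)*(p^2 + 6*p + 9) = (p + 1)*(p + 3)*(p + 3)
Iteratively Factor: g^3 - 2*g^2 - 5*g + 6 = (g - 1)*(g^2 - g - 6) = (g - 3)*(g - 1)*(g + 2)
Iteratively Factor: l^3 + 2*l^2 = (l + 2)*(l^2) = l*(l + 2)*(l)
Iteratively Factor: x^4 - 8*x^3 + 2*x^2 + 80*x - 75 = (x + 3)*(x^3 - 11*x^2 + 35*x - 25) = (x - 5)*(x + 3)*(x^2 - 6*x + 5) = (x - 5)^2*(x + 3)*(x - 1)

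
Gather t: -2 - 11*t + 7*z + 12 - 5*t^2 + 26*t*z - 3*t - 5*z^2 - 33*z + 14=-5*t^2 + t*(26*z - 14) - 5*z^2 - 26*z + 24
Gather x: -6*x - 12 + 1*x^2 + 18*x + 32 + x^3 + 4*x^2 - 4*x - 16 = x^3 + 5*x^2 + 8*x + 4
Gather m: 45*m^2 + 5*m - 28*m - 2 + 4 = 45*m^2 - 23*m + 2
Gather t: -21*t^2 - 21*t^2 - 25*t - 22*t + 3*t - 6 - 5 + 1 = -42*t^2 - 44*t - 10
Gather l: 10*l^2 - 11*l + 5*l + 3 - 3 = 10*l^2 - 6*l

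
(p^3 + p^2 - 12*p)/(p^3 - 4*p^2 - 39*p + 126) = p*(p + 4)/(p^2 - p - 42)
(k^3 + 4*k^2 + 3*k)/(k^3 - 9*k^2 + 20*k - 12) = k*(k^2 + 4*k + 3)/(k^3 - 9*k^2 + 20*k - 12)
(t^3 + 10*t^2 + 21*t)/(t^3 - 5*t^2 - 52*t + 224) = t*(t + 3)/(t^2 - 12*t + 32)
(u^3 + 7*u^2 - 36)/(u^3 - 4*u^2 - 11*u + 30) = (u + 6)/(u - 5)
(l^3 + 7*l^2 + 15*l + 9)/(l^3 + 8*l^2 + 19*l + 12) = (l + 3)/(l + 4)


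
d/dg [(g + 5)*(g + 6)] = 2*g + 11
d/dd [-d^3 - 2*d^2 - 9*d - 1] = -3*d^2 - 4*d - 9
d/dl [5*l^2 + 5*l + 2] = 10*l + 5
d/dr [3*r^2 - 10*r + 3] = 6*r - 10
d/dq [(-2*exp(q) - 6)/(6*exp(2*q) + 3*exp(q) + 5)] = (12*exp(2*q) + 72*exp(q) + 8)*exp(q)/(36*exp(4*q) + 36*exp(3*q) + 69*exp(2*q) + 30*exp(q) + 25)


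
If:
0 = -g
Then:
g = 0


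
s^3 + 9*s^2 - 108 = (s - 3)*(s + 6)^2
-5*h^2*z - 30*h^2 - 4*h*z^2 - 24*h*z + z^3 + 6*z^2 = (-5*h + z)*(h + z)*(z + 6)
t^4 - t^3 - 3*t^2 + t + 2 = (t - 2)*(t - 1)*(t + 1)^2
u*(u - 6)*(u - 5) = u^3 - 11*u^2 + 30*u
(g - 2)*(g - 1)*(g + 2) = g^3 - g^2 - 4*g + 4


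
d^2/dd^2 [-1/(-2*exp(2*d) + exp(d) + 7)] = ((1 - 8*exp(d))*(-2*exp(2*d) + exp(d) + 7) - 2*(4*exp(d) - 1)^2*exp(d))*exp(d)/(-2*exp(2*d) + exp(d) + 7)^3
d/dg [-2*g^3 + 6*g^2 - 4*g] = -6*g^2 + 12*g - 4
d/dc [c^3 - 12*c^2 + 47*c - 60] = 3*c^2 - 24*c + 47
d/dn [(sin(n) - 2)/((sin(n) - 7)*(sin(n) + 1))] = (4*sin(n) + cos(n)^2 - 20)*cos(n)/((sin(n) - 7)^2*(sin(n) + 1)^2)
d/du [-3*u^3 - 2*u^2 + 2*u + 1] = -9*u^2 - 4*u + 2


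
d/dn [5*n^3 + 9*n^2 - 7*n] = 15*n^2 + 18*n - 7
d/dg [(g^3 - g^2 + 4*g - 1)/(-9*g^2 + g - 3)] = (-9*g^4 + 2*g^3 + 26*g^2 - 12*g - 11)/(81*g^4 - 18*g^3 + 55*g^2 - 6*g + 9)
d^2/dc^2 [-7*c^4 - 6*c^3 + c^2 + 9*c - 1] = -84*c^2 - 36*c + 2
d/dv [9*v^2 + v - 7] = 18*v + 1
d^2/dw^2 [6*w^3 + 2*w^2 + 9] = 36*w + 4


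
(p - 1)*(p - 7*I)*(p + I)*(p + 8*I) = p^4 - p^3 + 2*I*p^3 + 55*p^2 - 2*I*p^2 - 55*p + 56*I*p - 56*I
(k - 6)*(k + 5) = k^2 - k - 30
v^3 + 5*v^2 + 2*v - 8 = (v - 1)*(v + 2)*(v + 4)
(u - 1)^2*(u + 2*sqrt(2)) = u^3 - 2*u^2 + 2*sqrt(2)*u^2 - 4*sqrt(2)*u + u + 2*sqrt(2)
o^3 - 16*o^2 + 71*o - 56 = (o - 8)*(o - 7)*(o - 1)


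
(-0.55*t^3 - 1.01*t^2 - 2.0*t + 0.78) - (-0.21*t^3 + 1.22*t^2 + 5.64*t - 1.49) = -0.34*t^3 - 2.23*t^2 - 7.64*t + 2.27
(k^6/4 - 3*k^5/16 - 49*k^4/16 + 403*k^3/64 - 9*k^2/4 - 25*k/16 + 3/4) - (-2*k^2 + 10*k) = k^6/4 - 3*k^5/16 - 49*k^4/16 + 403*k^3/64 - k^2/4 - 185*k/16 + 3/4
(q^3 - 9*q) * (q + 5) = q^4 + 5*q^3 - 9*q^2 - 45*q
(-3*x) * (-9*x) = 27*x^2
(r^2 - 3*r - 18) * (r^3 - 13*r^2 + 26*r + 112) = r^5 - 16*r^4 + 47*r^3 + 268*r^2 - 804*r - 2016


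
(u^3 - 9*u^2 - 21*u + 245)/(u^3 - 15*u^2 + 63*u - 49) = (u + 5)/(u - 1)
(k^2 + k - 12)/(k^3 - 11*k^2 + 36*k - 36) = (k + 4)/(k^2 - 8*k + 12)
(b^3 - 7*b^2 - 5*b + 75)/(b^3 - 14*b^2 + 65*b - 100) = (b + 3)/(b - 4)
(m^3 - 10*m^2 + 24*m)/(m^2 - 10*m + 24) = m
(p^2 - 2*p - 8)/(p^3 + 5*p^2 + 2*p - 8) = (p - 4)/(p^2 + 3*p - 4)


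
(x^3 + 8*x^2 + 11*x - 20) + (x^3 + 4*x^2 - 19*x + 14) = 2*x^3 + 12*x^2 - 8*x - 6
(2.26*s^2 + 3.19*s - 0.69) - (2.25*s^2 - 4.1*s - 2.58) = 0.00999999999999979*s^2 + 7.29*s + 1.89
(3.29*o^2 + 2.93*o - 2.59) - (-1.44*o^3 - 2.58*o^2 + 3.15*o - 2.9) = 1.44*o^3 + 5.87*o^2 - 0.22*o + 0.31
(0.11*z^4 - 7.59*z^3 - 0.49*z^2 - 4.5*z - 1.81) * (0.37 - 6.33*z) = -0.6963*z^5 + 48.0854*z^4 + 0.2934*z^3 + 28.3037*z^2 + 9.7923*z - 0.6697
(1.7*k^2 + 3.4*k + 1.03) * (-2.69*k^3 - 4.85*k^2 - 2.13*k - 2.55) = -4.573*k^5 - 17.391*k^4 - 22.8817*k^3 - 16.5725*k^2 - 10.8639*k - 2.6265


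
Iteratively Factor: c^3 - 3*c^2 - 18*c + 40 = (c + 4)*(c^2 - 7*c + 10) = (c - 5)*(c + 4)*(c - 2)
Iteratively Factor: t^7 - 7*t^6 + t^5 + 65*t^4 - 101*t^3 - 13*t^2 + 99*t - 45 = (t - 1)*(t^6 - 6*t^5 - 5*t^4 + 60*t^3 - 41*t^2 - 54*t + 45) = (t - 1)^2*(t^5 - 5*t^4 - 10*t^3 + 50*t^2 + 9*t - 45) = (t - 1)^3*(t^4 - 4*t^3 - 14*t^2 + 36*t + 45) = (t - 3)*(t - 1)^3*(t^3 - t^2 - 17*t - 15) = (t - 5)*(t - 3)*(t - 1)^3*(t^2 + 4*t + 3) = (t - 5)*(t - 3)*(t - 1)^3*(t + 1)*(t + 3)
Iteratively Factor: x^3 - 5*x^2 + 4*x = (x - 1)*(x^2 - 4*x) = x*(x - 1)*(x - 4)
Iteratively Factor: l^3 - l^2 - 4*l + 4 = (l + 2)*(l^2 - 3*l + 2) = (l - 1)*(l + 2)*(l - 2)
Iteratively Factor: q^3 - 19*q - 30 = (q - 5)*(q^2 + 5*q + 6) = (q - 5)*(q + 3)*(q + 2)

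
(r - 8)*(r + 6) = r^2 - 2*r - 48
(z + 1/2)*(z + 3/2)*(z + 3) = z^3 + 5*z^2 + 27*z/4 + 9/4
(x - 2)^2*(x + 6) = x^3 + 2*x^2 - 20*x + 24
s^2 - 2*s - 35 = (s - 7)*(s + 5)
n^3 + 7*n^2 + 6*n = n*(n + 1)*(n + 6)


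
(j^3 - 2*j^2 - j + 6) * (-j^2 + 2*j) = -j^5 + 4*j^4 - 3*j^3 - 8*j^2 + 12*j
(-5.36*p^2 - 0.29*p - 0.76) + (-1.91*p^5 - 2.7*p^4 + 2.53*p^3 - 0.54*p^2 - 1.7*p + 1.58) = -1.91*p^5 - 2.7*p^4 + 2.53*p^3 - 5.9*p^2 - 1.99*p + 0.82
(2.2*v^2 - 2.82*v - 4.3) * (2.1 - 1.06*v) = -2.332*v^3 + 7.6092*v^2 - 1.364*v - 9.03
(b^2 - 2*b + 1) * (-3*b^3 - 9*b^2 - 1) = -3*b^5 - 3*b^4 + 15*b^3 - 10*b^2 + 2*b - 1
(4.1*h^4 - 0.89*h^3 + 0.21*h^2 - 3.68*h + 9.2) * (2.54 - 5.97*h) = -24.477*h^5 + 15.7273*h^4 - 3.5143*h^3 + 22.503*h^2 - 64.2712*h + 23.368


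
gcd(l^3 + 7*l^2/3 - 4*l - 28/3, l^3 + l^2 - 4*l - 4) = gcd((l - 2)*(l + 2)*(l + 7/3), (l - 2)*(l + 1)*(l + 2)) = l^2 - 4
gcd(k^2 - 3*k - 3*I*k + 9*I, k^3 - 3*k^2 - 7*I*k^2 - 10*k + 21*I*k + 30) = k - 3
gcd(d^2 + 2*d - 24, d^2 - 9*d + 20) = d - 4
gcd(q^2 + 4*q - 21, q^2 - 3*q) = q - 3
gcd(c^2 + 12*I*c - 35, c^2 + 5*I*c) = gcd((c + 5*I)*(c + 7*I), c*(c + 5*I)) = c + 5*I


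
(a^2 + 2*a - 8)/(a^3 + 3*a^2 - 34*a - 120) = (a - 2)/(a^2 - a - 30)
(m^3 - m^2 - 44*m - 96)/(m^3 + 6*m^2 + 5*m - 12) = (m - 8)/(m - 1)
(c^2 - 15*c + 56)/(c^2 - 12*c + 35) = (c - 8)/(c - 5)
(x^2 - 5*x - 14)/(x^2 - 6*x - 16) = (x - 7)/(x - 8)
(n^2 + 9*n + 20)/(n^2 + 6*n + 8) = (n + 5)/(n + 2)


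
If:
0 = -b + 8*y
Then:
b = 8*y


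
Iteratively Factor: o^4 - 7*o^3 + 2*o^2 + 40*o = (o - 5)*(o^3 - 2*o^2 - 8*o) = (o - 5)*(o - 4)*(o^2 + 2*o) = o*(o - 5)*(o - 4)*(o + 2)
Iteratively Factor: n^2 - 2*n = (n - 2)*(n)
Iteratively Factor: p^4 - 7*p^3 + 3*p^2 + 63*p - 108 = (p + 3)*(p^3 - 10*p^2 + 33*p - 36) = (p - 4)*(p + 3)*(p^2 - 6*p + 9) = (p - 4)*(p - 3)*(p + 3)*(p - 3)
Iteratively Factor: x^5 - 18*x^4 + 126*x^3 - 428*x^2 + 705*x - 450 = (x - 3)*(x^4 - 15*x^3 + 81*x^2 - 185*x + 150) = (x - 5)*(x - 3)*(x^3 - 10*x^2 + 31*x - 30) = (x - 5)*(x - 3)*(x - 2)*(x^2 - 8*x + 15) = (x - 5)^2*(x - 3)*(x - 2)*(x - 3)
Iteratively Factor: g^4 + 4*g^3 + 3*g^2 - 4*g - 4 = (g + 1)*(g^3 + 3*g^2 - 4) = (g + 1)*(g + 2)*(g^2 + g - 2) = (g - 1)*(g + 1)*(g + 2)*(g + 2)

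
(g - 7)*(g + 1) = g^2 - 6*g - 7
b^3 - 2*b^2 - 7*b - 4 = (b - 4)*(b + 1)^2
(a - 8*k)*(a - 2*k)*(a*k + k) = a^3*k - 10*a^2*k^2 + a^2*k + 16*a*k^3 - 10*a*k^2 + 16*k^3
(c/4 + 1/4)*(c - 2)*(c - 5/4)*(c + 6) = c^4/4 + 15*c^3/16 - 57*c^2/16 - c/2 + 15/4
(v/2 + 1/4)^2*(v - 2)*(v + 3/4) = v^4/4 - v^3/16 - 5*v^2/8 - 29*v/64 - 3/32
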